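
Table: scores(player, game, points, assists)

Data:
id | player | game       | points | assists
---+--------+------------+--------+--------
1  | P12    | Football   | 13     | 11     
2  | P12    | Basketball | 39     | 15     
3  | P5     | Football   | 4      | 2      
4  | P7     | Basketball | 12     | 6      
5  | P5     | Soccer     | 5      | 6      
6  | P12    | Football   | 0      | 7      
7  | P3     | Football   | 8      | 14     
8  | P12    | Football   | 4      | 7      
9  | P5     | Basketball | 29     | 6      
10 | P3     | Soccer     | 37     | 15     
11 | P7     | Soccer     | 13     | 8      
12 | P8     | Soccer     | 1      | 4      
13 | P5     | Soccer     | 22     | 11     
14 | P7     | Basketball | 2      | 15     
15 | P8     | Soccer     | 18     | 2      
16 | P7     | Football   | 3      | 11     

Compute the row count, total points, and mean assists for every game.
SELECT game,
       COUNT(*) as cnt,
       SUM(points) as total_points,
       AVG(assists) as avg_assists
FROM scores
GROUP BY game

Result:
  Basketball: 4 records, 82 total points, 10.50 avg assists
  Football: 6 records, 32 total points, 8.67 avg assists
  Soccer: 6 records, 96 total points, 7.67 avg assists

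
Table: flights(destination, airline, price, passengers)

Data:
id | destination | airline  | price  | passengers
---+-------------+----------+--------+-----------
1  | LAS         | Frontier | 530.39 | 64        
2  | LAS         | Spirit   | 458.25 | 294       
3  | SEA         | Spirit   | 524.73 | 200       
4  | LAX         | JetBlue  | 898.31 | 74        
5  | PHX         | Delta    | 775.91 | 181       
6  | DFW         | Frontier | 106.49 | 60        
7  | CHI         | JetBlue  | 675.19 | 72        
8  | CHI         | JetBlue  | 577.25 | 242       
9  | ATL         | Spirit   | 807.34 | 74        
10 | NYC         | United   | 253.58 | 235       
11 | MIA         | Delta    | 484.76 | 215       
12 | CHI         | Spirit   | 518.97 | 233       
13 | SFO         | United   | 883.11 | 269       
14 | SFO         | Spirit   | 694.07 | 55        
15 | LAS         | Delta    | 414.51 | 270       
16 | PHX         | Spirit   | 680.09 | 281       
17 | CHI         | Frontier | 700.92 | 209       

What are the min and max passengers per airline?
SELECT airline, MIN(passengers), MAX(passengers)
FROM flights
GROUP BY airline

Result:
  Delta: min=181, max=270
  Frontier: min=60, max=209
  JetBlue: min=72, max=242
  Spirit: min=55, max=294
  United: min=235, max=269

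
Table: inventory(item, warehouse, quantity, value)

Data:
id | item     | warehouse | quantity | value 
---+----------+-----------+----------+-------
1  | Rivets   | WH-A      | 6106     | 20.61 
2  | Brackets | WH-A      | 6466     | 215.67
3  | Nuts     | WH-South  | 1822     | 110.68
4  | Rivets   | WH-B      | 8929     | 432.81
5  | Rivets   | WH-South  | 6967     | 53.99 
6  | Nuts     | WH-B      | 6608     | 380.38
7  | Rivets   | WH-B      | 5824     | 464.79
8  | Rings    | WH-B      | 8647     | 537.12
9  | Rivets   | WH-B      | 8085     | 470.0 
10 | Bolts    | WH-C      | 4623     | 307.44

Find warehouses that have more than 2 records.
SELECT warehouse, COUNT(*) as cnt
FROM inventory
GROUP BY warehouse
HAVING COUNT(*) > 2

Result:
  WH-B: 5

Note: HAVING filters groups after aggregation, WHERE filters rows before.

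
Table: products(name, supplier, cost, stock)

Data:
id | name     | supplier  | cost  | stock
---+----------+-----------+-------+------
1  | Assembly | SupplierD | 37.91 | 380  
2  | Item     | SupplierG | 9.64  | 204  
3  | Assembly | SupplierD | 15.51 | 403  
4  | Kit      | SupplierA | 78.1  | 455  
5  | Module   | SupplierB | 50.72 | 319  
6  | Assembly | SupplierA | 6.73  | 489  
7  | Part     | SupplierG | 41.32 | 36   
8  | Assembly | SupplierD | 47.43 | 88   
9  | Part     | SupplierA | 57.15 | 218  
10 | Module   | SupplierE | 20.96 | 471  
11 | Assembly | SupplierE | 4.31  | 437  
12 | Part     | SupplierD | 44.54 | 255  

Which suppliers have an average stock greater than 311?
SELECT supplier, AVG(stock)
FROM products
GROUP BY supplier
HAVING AVG(stock) > 311

Result:
  SupplierA: avg=387.33
  SupplierB: avg=319.00
  SupplierE: avg=454.00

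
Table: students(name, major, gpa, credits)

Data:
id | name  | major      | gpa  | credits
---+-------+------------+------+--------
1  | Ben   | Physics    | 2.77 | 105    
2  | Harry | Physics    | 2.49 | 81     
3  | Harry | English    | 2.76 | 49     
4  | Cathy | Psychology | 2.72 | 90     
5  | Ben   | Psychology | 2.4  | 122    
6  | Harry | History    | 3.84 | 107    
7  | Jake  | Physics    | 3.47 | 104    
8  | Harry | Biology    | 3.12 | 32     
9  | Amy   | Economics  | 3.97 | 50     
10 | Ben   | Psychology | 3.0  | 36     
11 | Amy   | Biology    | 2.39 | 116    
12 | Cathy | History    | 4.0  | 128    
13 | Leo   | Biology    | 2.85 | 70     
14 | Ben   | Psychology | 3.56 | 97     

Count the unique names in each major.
SELECT major, COUNT(DISTINCT name)
FROM students
GROUP BY major

Result:
  Biology: 3 distinct
  Economics: 1 distinct
  English: 1 distinct
  History: 2 distinct
  Physics: 3 distinct
  Psychology: 2 distinct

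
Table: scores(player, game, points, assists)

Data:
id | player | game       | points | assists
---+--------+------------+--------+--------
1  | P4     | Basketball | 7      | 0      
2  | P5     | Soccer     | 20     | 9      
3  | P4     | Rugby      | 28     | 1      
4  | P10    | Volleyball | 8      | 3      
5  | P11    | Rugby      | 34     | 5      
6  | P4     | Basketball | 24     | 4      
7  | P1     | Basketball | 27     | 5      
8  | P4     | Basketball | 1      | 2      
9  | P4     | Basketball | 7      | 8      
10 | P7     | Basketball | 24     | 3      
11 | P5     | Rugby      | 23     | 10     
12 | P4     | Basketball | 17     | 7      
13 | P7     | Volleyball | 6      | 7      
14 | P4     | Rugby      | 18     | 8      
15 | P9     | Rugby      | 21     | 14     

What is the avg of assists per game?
SELECT game, AVG(assists) as result
FROM scores
GROUP BY game

Result:
  Basketball: 4.14
  Rugby: 7.60
  Soccer: 9.00
  Volleyball: 5.00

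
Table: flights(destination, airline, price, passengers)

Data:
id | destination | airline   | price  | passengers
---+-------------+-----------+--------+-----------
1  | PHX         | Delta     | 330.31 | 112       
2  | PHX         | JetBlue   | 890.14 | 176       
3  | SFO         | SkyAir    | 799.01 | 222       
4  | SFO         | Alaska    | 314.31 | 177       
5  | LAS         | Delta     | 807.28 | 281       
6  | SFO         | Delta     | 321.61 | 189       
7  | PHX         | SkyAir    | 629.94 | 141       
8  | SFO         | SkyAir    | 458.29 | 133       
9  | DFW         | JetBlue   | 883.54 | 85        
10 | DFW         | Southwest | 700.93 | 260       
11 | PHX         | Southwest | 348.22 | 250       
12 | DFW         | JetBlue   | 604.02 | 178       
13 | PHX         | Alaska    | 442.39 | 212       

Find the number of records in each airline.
SELECT airline, COUNT(*) as count
FROM flights
GROUP BY airline

Result:
  Alaska: 2
  Delta: 3
  JetBlue: 3
  SkyAir: 3
  Southwest: 2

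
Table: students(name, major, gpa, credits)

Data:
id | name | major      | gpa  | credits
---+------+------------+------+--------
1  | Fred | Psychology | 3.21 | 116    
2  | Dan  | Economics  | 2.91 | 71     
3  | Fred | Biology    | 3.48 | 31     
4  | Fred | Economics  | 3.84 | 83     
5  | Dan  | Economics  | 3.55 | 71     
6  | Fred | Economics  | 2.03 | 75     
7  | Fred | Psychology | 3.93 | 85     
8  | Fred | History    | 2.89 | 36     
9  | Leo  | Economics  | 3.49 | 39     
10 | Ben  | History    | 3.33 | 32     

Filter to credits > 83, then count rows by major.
SELECT major, COUNT(*)
FROM students
WHERE credits > 83
GROUP BY major

Note: WHERE filters rows before grouping.

Result:
  Psychology: 2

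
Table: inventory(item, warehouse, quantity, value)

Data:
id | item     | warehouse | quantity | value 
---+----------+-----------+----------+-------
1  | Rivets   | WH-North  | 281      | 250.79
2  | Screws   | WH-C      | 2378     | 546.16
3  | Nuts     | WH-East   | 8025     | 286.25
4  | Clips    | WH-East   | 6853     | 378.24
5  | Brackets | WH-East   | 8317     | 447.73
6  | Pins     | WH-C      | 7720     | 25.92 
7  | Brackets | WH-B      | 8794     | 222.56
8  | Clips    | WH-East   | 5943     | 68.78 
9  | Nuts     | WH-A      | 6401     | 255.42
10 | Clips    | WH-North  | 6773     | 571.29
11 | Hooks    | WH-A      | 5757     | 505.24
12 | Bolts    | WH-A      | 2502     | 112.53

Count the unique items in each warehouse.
SELECT warehouse, COUNT(DISTINCT item)
FROM inventory
GROUP BY warehouse

Result:
  WH-A: 3 distinct
  WH-B: 1 distinct
  WH-C: 2 distinct
  WH-East: 3 distinct
  WH-North: 2 distinct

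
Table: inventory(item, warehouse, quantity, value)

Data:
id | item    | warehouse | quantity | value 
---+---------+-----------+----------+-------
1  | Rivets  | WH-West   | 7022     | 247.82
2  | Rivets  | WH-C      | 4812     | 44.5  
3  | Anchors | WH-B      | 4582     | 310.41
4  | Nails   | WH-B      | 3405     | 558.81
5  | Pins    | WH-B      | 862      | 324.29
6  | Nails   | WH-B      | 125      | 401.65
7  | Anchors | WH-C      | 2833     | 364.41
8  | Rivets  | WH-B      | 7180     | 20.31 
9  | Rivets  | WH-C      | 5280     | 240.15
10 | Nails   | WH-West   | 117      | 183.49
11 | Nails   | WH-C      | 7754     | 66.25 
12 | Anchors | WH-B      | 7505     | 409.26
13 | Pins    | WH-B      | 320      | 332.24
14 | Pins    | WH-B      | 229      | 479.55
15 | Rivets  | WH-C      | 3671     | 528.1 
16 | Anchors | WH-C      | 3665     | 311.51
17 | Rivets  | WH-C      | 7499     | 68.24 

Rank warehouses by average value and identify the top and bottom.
SELECT warehouse, AVG(value)
FROM inventory
GROUP BY warehouse
ORDER BY AVG(value)

All groups:
  WH-West: 215.66
  WH-C: 231.88
  WH-B: 354.57

Highest: WH-B (354.57)
Lowest: WH-West (215.66)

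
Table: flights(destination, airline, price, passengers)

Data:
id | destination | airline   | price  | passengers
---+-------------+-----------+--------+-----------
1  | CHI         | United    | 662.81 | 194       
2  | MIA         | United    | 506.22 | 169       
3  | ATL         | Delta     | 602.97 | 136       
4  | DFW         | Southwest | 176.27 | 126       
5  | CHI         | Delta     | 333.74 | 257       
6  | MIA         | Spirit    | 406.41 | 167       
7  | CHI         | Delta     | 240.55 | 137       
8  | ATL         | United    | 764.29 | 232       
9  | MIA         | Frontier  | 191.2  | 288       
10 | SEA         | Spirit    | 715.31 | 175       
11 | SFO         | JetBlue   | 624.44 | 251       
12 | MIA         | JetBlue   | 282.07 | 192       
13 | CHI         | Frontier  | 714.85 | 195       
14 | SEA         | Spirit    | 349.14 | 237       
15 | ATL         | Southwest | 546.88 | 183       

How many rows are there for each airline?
SELECT airline, COUNT(*) as count
FROM flights
GROUP BY airline

Result:
  Delta: 3
  Frontier: 2
  JetBlue: 2
  Southwest: 2
  Spirit: 3
  United: 3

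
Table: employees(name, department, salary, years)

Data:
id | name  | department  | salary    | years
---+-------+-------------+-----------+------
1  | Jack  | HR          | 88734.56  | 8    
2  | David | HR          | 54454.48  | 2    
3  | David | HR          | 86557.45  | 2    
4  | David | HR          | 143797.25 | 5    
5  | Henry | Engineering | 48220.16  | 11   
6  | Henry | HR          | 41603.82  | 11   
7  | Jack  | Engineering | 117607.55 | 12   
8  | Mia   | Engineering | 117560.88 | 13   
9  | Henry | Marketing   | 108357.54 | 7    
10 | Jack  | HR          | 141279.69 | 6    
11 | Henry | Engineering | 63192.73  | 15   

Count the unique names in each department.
SELECT department, COUNT(DISTINCT name)
FROM employees
GROUP BY department

Result:
  Engineering: 3 distinct
  HR: 3 distinct
  Marketing: 1 distinct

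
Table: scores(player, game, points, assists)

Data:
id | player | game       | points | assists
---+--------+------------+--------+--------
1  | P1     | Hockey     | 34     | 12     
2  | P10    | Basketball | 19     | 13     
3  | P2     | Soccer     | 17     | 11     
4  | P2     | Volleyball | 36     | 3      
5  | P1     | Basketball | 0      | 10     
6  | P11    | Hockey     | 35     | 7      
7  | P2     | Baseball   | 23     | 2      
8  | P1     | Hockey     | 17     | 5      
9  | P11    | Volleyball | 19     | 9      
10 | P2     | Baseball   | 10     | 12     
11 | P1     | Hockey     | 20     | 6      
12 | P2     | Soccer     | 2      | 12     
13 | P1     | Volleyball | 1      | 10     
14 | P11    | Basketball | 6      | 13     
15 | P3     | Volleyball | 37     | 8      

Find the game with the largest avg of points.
SELECT game, AVG(points) as val
FROM scores
GROUP BY game
ORDER BY val DESC
LIMIT 1

Result: Hockey with avg(points) = 26.50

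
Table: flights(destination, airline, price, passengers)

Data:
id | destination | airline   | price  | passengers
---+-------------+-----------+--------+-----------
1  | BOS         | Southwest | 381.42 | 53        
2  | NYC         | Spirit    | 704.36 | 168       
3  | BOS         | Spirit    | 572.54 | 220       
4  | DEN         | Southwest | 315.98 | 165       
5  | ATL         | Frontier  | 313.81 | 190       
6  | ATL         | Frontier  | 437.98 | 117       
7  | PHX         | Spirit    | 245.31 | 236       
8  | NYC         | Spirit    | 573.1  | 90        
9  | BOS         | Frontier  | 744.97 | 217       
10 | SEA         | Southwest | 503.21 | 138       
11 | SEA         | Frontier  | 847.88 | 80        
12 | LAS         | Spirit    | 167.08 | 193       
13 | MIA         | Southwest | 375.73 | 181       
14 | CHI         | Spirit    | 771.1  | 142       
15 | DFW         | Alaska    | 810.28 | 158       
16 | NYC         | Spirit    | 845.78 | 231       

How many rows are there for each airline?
SELECT airline, COUNT(*) as count
FROM flights
GROUP BY airline

Result:
  Alaska: 1
  Frontier: 4
  Southwest: 4
  Spirit: 7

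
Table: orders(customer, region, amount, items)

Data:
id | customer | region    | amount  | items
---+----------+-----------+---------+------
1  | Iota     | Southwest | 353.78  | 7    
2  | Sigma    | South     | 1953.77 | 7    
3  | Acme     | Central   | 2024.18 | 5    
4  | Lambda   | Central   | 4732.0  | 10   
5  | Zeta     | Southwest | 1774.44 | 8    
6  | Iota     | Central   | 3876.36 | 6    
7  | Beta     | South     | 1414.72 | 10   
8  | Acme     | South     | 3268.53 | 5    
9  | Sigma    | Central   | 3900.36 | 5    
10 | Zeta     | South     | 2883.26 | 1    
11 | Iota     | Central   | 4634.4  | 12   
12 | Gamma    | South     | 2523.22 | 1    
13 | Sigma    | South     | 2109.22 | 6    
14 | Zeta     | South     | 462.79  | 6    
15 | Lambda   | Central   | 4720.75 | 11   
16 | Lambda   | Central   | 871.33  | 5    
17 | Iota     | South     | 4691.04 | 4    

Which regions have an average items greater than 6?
SELECT region, AVG(items)
FROM orders
GROUP BY region
HAVING AVG(items) > 6

Result:
  Central: avg=7.71
  Southwest: avg=7.50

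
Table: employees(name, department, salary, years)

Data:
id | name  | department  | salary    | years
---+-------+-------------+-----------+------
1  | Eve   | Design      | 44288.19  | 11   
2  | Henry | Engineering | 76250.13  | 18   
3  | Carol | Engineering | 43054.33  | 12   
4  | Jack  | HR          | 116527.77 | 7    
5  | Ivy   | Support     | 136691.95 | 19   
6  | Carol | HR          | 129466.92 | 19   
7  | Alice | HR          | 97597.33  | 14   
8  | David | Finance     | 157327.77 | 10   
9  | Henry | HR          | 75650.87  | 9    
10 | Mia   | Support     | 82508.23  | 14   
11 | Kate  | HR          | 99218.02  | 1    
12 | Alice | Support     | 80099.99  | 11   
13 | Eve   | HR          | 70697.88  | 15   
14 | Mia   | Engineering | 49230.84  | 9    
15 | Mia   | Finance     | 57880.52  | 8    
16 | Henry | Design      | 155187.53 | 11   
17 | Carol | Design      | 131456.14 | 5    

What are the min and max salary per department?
SELECT department, MIN(salary), MAX(salary)
FROM employees
GROUP BY department

Result:
  Design: min=44288.19, max=155187.53
  Engineering: min=43054.33, max=76250.13
  Finance: min=57880.52, max=157327.77
  HR: min=70697.88, max=129466.92
  Support: min=80099.99, max=136691.95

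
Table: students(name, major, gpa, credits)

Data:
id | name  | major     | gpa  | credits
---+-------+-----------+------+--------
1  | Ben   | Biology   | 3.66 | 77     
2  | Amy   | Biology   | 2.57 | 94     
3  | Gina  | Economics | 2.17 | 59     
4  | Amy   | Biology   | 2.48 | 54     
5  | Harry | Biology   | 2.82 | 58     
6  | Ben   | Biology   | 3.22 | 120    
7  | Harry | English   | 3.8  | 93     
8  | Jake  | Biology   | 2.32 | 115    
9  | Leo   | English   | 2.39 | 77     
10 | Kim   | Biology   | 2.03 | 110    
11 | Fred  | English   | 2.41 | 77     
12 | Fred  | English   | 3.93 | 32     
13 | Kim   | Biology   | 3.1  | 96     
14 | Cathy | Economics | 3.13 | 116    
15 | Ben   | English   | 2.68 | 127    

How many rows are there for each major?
SELECT major, COUNT(*) as count
FROM students
GROUP BY major

Result:
  Biology: 8
  Economics: 2
  English: 5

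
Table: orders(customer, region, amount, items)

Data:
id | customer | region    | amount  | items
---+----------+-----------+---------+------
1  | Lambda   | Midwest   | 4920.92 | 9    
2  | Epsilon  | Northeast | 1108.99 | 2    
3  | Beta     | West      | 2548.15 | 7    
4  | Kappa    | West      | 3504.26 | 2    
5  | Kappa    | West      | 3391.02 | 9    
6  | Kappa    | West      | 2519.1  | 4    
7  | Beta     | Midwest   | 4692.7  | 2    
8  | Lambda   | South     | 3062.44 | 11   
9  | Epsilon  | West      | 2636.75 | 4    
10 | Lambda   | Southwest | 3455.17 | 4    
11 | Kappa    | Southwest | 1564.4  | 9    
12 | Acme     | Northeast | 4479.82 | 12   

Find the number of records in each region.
SELECT region, COUNT(*) as count
FROM orders
GROUP BY region

Result:
  Midwest: 2
  Northeast: 2
  South: 1
  Southwest: 2
  West: 5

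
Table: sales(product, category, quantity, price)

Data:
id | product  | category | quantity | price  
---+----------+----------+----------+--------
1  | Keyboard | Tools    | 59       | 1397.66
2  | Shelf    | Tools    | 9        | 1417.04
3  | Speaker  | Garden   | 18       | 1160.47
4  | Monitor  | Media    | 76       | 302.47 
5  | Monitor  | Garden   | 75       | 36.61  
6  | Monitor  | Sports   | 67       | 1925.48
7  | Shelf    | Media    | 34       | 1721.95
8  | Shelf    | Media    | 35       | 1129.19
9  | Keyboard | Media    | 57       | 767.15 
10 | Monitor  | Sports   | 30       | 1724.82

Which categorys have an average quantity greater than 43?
SELECT category, AVG(quantity)
FROM sales
GROUP BY category
HAVING AVG(quantity) > 43

Result:
  Garden: avg=46.50
  Media: avg=50.50
  Sports: avg=48.50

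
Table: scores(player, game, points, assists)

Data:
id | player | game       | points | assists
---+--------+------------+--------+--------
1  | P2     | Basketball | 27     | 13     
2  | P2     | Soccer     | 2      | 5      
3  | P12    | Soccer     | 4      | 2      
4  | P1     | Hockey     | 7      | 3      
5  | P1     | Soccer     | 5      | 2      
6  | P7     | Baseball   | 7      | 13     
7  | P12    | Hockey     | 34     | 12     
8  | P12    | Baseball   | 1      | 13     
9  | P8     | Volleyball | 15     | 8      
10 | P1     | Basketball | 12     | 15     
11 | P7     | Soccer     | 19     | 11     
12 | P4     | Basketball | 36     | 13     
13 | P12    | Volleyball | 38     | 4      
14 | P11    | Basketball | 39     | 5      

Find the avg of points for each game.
SELECT game, AVG(points) as result
FROM scores
GROUP BY game

Result:
  Baseball: 4.00
  Basketball: 28.50
  Hockey: 20.50
  Soccer: 7.50
  Volleyball: 26.50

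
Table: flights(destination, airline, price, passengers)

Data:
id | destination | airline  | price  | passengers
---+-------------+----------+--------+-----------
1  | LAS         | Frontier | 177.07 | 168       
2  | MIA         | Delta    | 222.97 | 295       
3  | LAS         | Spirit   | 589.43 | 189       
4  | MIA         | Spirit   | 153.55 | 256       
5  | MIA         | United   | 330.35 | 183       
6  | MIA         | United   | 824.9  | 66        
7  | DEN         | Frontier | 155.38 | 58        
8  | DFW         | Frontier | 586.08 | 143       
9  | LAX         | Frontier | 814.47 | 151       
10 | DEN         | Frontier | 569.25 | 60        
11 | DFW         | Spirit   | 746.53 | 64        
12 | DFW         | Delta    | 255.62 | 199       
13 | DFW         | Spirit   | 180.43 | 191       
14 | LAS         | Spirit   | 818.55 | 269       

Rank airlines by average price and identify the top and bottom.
SELECT airline, AVG(price)
FROM flights
GROUP BY airline
ORDER BY AVG(price)

All groups:
  Delta: 239.30
  Frontier: 460.45
  Spirit: 497.70
  United: 577.63

Highest: United (577.63)
Lowest: Delta (239.30)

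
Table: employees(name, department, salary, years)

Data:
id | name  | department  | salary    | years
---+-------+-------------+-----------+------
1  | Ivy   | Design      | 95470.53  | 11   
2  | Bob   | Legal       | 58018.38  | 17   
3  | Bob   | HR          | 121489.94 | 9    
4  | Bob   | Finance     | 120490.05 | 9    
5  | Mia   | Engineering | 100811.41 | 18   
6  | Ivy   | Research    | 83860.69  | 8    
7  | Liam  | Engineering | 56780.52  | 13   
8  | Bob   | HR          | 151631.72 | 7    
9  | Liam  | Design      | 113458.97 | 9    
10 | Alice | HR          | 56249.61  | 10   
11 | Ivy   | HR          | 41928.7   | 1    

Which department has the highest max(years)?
SELECT department, MAX(years) as val
FROM employees
GROUP BY department
ORDER BY val DESC
LIMIT 1

Result: Engineering with max(years) = 18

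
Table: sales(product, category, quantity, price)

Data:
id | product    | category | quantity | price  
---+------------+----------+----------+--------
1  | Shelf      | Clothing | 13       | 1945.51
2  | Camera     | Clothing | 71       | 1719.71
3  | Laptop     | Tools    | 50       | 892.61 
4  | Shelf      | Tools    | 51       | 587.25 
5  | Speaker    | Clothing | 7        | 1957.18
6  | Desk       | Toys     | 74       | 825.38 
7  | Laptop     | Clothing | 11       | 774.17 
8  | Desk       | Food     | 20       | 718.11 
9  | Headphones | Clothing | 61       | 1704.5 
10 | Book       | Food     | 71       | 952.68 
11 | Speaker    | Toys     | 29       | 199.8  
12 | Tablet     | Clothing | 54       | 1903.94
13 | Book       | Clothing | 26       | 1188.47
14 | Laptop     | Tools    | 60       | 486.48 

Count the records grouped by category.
SELECT category, COUNT(*) as count
FROM sales
GROUP BY category

Result:
  Clothing: 7
  Food: 2
  Tools: 3
  Toys: 2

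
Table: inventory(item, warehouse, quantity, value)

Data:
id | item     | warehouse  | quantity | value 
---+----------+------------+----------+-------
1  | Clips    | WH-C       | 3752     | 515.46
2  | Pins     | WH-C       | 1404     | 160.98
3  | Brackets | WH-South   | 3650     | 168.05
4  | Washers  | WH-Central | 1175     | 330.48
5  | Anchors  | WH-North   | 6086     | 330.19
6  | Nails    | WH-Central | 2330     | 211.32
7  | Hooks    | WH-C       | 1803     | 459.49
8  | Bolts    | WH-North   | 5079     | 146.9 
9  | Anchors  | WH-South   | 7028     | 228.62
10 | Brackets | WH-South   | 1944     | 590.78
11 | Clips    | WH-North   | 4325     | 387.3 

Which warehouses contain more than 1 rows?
SELECT warehouse, COUNT(*) as cnt
FROM inventory
GROUP BY warehouse
HAVING COUNT(*) > 1

Result:
  WH-C: 3
  WH-Central: 2
  WH-North: 3
  WH-South: 3

Note: HAVING filters groups after aggregation, WHERE filters rows before.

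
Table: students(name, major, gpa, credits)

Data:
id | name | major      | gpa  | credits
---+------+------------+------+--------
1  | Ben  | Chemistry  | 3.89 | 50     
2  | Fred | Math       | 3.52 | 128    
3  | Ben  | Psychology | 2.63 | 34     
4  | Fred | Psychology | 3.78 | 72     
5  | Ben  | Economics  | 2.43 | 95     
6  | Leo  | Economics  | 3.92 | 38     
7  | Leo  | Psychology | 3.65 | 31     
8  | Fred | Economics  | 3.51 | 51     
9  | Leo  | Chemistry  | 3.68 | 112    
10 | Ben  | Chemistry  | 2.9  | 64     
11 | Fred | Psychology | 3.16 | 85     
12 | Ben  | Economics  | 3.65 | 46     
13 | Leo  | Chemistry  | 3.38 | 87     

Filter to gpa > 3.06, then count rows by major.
SELECT major, COUNT(*)
FROM students
WHERE gpa > 3.06
GROUP BY major

Note: WHERE filters rows before grouping.

Result:
  Chemistry: 3
  Economics: 3
  Math: 1
  Psychology: 3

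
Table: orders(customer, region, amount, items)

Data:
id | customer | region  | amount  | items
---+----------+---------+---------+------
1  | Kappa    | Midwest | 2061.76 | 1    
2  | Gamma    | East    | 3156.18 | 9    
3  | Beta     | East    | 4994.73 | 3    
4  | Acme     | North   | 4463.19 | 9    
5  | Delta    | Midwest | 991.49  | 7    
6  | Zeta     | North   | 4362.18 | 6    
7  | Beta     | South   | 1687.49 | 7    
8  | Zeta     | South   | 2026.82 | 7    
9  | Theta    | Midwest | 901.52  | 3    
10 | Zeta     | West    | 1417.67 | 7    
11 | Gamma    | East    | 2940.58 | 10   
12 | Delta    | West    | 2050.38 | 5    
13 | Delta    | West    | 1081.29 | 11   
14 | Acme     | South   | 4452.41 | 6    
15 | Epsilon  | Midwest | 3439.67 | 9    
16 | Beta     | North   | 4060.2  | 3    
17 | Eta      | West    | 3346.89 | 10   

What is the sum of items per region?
SELECT region, SUM(items) as result
FROM orders
GROUP BY region

Result:
  East: 22
  Midwest: 20
  North: 18
  South: 20
  West: 33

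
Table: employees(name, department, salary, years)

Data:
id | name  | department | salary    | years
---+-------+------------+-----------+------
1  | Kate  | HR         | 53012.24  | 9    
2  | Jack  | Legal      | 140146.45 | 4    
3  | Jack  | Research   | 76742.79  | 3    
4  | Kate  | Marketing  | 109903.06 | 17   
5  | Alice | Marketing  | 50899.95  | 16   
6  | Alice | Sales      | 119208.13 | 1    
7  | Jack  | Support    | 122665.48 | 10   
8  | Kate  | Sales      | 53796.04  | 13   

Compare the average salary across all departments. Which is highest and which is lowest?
SELECT department, AVG(salary)
FROM employees
GROUP BY department
ORDER BY AVG(salary)

All groups:
  HR: 53012.24
  Research: 76742.79
  Marketing: 80401.51
  Sales: 86502.09
  Support: 122665.48
  Legal: 140146.45

Highest: Legal (140146.45)
Lowest: HR (53012.24)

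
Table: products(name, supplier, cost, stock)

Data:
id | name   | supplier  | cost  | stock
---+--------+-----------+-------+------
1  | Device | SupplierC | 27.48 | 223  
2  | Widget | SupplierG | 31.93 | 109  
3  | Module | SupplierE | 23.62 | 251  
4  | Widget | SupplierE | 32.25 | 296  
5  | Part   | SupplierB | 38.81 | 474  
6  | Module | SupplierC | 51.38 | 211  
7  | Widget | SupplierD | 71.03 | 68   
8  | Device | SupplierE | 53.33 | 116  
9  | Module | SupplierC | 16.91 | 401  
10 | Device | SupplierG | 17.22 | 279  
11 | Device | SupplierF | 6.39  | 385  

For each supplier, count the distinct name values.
SELECT supplier, COUNT(DISTINCT name)
FROM products
GROUP BY supplier

Result:
  SupplierB: 1 distinct
  SupplierC: 2 distinct
  SupplierD: 1 distinct
  SupplierE: 3 distinct
  SupplierF: 1 distinct
  SupplierG: 2 distinct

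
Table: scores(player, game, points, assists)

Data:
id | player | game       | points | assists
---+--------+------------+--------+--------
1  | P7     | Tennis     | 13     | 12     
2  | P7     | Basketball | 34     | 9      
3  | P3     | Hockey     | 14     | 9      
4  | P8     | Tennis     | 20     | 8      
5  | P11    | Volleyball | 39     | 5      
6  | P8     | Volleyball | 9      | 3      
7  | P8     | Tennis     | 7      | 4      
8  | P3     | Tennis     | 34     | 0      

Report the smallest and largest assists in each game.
SELECT game, MIN(assists), MAX(assists)
FROM scores
GROUP BY game

Result:
  Basketball: min=9, max=9
  Hockey: min=9, max=9
  Tennis: min=0, max=12
  Volleyball: min=3, max=5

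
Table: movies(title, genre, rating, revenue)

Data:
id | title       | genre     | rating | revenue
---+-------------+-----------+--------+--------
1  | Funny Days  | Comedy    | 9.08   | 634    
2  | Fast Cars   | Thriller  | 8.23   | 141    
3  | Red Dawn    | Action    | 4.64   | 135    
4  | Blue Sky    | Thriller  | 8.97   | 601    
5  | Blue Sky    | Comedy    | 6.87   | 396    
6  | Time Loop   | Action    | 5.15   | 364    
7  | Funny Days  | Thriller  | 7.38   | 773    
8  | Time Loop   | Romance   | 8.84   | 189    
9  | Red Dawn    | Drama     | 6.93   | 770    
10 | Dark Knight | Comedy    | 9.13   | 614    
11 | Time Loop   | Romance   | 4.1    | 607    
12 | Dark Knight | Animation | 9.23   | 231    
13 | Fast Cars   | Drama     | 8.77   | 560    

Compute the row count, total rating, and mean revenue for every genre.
SELECT genre,
       COUNT(*) as cnt,
       SUM(rating) as total_rating,
       AVG(revenue) as avg_revenue
FROM movies
GROUP BY genre

Result:
  Action: 2 records, 9.79 total rating, 249.50 avg revenue
  Animation: 1 records, 9.23 total rating, 231.00 avg revenue
  Comedy: 3 records, 25.08 total rating, 548.00 avg revenue
  Drama: 2 records, 15.70 total rating, 665.00 avg revenue
  Romance: 2 records, 12.94 total rating, 398.00 avg revenue
  Thriller: 3 records, 24.58 total rating, 505.00 avg revenue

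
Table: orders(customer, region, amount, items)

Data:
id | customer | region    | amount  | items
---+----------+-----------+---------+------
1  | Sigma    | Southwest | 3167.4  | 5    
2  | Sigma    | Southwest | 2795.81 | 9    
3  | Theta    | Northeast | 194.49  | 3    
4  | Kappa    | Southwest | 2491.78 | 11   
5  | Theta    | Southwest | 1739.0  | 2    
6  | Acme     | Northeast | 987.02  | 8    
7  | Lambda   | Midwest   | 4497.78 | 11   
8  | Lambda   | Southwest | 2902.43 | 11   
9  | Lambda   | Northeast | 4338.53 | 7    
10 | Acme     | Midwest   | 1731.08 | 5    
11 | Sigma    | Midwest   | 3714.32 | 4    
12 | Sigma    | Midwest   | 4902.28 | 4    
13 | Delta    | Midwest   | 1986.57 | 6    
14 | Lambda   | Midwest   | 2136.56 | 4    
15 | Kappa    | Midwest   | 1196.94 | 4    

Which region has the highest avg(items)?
SELECT region, AVG(items) as val
FROM orders
GROUP BY region
ORDER BY val DESC
LIMIT 1

Result: Southwest with avg(items) = 7.60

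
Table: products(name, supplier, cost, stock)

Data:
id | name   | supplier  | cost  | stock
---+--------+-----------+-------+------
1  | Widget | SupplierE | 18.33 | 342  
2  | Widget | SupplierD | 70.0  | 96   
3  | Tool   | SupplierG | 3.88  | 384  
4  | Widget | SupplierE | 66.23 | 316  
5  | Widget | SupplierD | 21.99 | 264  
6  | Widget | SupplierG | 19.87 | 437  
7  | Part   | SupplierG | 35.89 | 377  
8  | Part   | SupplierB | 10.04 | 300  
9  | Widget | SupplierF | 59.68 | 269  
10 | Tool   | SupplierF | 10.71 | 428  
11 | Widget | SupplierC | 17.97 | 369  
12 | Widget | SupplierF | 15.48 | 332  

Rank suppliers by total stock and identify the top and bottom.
SELECT supplier, SUM(stock)
FROM products
GROUP BY supplier
ORDER BY SUM(stock)

All groups:
  SupplierB: 300
  SupplierD: 360
  SupplierC: 369
  SupplierE: 658
  SupplierF: 1029
  SupplierG: 1198

Highest: SupplierG (1198)
Lowest: SupplierB (300)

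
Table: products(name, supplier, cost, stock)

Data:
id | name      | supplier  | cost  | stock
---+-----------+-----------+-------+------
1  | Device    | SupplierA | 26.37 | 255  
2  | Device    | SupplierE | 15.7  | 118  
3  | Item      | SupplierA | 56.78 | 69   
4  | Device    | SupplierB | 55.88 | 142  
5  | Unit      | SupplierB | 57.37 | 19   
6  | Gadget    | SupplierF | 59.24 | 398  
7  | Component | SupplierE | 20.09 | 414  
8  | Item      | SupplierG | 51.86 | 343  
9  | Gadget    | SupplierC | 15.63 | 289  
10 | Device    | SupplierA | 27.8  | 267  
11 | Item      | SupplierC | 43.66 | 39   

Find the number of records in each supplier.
SELECT supplier, COUNT(*) as count
FROM products
GROUP BY supplier

Result:
  SupplierA: 3
  SupplierB: 2
  SupplierC: 2
  SupplierE: 2
  SupplierF: 1
  SupplierG: 1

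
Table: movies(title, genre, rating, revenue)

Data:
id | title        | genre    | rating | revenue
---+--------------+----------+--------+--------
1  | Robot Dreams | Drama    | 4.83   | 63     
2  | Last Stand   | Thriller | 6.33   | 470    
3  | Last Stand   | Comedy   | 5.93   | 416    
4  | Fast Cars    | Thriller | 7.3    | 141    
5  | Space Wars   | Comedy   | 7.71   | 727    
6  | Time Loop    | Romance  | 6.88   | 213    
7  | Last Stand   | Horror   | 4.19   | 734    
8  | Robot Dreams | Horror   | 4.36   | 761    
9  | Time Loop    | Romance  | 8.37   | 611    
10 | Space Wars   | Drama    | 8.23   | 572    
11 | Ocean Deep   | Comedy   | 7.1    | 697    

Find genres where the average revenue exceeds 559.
SELECT genre, AVG(revenue)
FROM movies
GROUP BY genre
HAVING AVG(revenue) > 559

Result:
  Comedy: avg=613.33
  Horror: avg=747.50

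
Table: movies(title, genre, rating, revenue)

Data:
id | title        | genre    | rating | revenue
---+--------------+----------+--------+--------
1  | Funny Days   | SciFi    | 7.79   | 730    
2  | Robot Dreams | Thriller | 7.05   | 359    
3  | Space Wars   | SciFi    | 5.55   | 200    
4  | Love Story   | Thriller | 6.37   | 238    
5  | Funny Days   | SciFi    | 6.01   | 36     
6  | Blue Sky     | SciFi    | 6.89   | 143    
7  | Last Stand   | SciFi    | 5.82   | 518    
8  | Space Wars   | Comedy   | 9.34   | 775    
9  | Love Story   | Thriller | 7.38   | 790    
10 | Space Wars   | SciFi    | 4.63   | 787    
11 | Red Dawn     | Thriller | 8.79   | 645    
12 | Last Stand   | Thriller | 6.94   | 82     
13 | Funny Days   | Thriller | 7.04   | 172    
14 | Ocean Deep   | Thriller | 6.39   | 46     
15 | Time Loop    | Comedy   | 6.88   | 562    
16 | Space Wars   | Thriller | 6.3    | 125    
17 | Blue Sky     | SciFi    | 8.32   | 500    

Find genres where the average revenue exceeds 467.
SELECT genre, AVG(revenue)
FROM movies
GROUP BY genre
HAVING AVG(revenue) > 467

Result:
  Comedy: avg=668.50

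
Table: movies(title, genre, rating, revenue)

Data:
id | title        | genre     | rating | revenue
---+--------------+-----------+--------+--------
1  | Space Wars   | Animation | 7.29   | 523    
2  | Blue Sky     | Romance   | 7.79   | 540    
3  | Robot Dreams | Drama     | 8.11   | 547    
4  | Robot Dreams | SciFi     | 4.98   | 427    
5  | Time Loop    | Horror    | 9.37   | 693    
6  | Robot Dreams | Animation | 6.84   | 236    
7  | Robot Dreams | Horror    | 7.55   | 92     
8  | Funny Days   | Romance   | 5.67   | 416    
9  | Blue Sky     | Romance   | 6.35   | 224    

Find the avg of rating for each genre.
SELECT genre, AVG(rating) as result
FROM movies
GROUP BY genre

Result:
  Animation: 7.07
  Drama: 8.11
  Horror: 8.46
  Romance: 6.60
  SciFi: 4.98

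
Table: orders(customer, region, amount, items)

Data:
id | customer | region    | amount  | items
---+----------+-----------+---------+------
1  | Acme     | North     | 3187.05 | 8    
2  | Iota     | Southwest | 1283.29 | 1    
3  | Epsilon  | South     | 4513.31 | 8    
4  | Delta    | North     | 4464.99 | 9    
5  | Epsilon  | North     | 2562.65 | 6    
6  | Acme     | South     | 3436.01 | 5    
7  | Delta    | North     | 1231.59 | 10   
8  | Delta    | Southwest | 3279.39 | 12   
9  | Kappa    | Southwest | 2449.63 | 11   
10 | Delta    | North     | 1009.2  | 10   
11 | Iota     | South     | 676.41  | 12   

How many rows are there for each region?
SELECT region, COUNT(*) as count
FROM orders
GROUP BY region

Result:
  North: 5
  South: 3
  Southwest: 3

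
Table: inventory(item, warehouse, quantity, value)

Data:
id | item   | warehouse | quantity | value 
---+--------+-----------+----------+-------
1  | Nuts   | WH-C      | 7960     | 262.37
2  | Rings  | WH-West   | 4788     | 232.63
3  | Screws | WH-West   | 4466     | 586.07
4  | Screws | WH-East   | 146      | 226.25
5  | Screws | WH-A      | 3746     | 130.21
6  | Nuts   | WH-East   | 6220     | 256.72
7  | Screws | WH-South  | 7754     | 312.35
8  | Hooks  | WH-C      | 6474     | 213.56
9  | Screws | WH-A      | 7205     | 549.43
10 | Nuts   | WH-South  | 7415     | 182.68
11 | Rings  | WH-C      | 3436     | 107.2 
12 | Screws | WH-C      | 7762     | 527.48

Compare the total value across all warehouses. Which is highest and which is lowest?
SELECT warehouse, SUM(value)
FROM inventory
GROUP BY warehouse
ORDER BY SUM(value)

All groups:
  WH-East: 482.97
  WH-South: 495.03
  WH-A: 679.64
  WH-West: 818.70
  WH-C: 1110.61

Highest: WH-C (1110.61)
Lowest: WH-East (482.97)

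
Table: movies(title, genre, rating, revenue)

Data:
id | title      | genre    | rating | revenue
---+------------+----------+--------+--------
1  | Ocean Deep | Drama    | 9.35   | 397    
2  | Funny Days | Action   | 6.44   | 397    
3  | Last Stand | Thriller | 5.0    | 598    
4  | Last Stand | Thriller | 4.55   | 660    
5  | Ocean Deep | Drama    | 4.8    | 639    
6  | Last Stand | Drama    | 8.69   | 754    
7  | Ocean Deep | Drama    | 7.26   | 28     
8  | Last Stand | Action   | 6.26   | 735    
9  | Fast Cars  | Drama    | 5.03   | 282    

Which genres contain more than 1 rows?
SELECT genre, COUNT(*) as cnt
FROM movies
GROUP BY genre
HAVING COUNT(*) > 1

Result:
  Action: 2
  Drama: 5
  Thriller: 2

Note: HAVING filters groups after aggregation, WHERE filters rows before.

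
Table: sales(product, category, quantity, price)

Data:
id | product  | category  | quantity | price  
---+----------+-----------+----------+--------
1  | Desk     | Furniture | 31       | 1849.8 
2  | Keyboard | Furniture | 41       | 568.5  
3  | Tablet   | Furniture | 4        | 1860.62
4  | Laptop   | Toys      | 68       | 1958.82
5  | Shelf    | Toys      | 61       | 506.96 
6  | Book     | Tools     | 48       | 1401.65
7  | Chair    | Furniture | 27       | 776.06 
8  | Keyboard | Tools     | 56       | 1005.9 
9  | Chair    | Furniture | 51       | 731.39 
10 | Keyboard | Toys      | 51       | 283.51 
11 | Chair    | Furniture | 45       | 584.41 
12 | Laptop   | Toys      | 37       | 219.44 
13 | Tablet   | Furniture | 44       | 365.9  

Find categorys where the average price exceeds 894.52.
SELECT category, AVG(price)
FROM sales
GROUP BY category
HAVING AVG(price) > 894.52

Result:
  Furniture: avg=962.38
  Tools: avg=1203.78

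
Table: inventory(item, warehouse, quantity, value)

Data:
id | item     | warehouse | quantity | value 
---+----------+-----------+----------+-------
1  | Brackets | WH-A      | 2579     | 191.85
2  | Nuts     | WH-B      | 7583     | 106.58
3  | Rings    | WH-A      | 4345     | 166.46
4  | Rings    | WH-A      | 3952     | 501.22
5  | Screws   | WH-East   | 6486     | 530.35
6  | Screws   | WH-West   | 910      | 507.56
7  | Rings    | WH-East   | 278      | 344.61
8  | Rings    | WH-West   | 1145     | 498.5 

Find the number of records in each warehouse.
SELECT warehouse, COUNT(*) as count
FROM inventory
GROUP BY warehouse

Result:
  WH-A: 3
  WH-B: 1
  WH-East: 2
  WH-West: 2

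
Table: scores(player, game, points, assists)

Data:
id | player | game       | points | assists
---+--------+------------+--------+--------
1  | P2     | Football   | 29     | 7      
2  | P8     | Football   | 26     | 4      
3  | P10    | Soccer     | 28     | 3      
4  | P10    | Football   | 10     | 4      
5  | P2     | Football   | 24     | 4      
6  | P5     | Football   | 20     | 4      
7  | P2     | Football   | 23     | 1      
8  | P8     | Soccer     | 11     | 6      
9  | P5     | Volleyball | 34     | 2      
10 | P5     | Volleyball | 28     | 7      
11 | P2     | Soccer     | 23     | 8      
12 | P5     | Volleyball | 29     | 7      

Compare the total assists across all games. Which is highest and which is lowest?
SELECT game, SUM(assists)
FROM scores
GROUP BY game
ORDER BY SUM(assists)

All groups:
  Volleyball: 16
  Soccer: 17
  Football: 24

Highest: Football (24)
Lowest: Volleyball (16)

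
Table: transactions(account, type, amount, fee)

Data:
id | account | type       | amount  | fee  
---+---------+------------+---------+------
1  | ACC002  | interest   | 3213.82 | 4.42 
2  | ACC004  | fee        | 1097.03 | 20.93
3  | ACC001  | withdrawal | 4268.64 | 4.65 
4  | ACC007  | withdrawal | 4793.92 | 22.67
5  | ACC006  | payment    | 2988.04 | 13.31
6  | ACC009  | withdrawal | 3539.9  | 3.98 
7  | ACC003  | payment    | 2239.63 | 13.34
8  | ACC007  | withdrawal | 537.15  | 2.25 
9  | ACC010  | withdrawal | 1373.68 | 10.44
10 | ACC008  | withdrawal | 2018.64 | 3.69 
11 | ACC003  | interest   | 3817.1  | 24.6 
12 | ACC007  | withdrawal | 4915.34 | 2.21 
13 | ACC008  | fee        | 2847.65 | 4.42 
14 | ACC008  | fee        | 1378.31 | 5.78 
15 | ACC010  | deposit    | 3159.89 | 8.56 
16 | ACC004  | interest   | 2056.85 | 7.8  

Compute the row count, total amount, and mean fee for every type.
SELECT type,
       COUNT(*) as cnt,
       SUM(amount) as total_amount,
       AVG(fee) as avg_fee
FROM transactions
GROUP BY type

Result:
  deposit: 1 records, 3159.89 total amount, 8.56 avg fee
  fee: 3 records, 5322.99 total amount, 10.38 avg fee
  interest: 3 records, 9087.77 total amount, 12.27 avg fee
  payment: 2 records, 5227.67 total amount, 13.33 avg fee
  withdrawal: 7 records, 21447.27 total amount, 7.13 avg fee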